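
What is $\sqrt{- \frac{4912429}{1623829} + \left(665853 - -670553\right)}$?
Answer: $\frac{7 \sqrt{71915406575623045}}{1623829} \approx 1156.0$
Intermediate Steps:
$\sqrt{- \frac{4912429}{1623829} + \left(665853 - -670553\right)} = \sqrt{\left(-4912429\right) \frac{1}{1623829} + \left(665853 + 670553\right)} = \sqrt{- \frac{4912429}{1623829} + 1336406} = \sqrt{\frac{2170089906145}{1623829}} = \frac{7 \sqrt{71915406575623045}}{1623829}$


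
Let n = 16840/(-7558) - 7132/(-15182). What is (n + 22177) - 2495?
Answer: 564555067992/28686389 ≈ 19680.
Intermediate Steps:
n = -50440306/28686389 (n = 16840*(-1/7558) - 7132*(-1/15182) = -8420/3779 + 3566/7591 = -50440306/28686389 ≈ -1.7583)
(n + 22177) - 2495 = (-50440306/28686389 + 22177) - 2495 = 636127608547/28686389 - 2495 = 564555067992/28686389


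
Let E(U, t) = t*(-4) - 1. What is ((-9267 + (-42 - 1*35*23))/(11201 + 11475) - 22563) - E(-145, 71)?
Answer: -252593021/11338 ≈ -22278.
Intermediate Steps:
E(U, t) = -1 - 4*t (E(U, t) = -4*t - 1 = -1 - 4*t)
((-9267 + (-42 - 1*35*23))/(11201 + 11475) - 22563) - E(-145, 71) = ((-9267 + (-42 - 1*35*23))/(11201 + 11475) - 22563) - (-1 - 4*71) = ((-9267 + (-42 - 35*23))/22676 - 22563) - (-1 - 284) = ((-9267 + (-42 - 805))*(1/22676) - 22563) - 1*(-285) = ((-9267 - 847)*(1/22676) - 22563) + 285 = (-10114*1/22676 - 22563) + 285 = (-5057/11338 - 22563) + 285 = -255824351/11338 + 285 = -252593021/11338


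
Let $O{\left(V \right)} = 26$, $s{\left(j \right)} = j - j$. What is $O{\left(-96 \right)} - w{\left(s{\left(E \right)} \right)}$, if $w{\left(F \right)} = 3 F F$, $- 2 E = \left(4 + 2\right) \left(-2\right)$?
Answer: $26$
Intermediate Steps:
$E = 6$ ($E = - \frac{\left(4 + 2\right) \left(-2\right)}{2} = - \frac{6 \left(-2\right)}{2} = \left(- \frac{1}{2}\right) \left(-12\right) = 6$)
$s{\left(j \right)} = 0$
$w{\left(F \right)} = 3 F^{2}$
$O{\left(-96 \right)} - w{\left(s{\left(E \right)} \right)} = 26 - 3 \cdot 0^{2} = 26 - 3 \cdot 0 = 26 - 0 = 26 + 0 = 26$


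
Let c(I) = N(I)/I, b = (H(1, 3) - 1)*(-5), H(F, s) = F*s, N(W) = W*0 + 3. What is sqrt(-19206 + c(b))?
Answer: I*sqrt(1920630)/10 ≈ 138.59*I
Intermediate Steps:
N(W) = 3 (N(W) = 0 + 3 = 3)
b = -10 (b = (1*3 - 1)*(-5) = (3 - 1)*(-5) = 2*(-5) = -10)
c(I) = 3/I
sqrt(-19206 + c(b)) = sqrt(-19206 + 3/(-10)) = sqrt(-19206 + 3*(-1/10)) = sqrt(-19206 - 3/10) = sqrt(-192063/10) = I*sqrt(1920630)/10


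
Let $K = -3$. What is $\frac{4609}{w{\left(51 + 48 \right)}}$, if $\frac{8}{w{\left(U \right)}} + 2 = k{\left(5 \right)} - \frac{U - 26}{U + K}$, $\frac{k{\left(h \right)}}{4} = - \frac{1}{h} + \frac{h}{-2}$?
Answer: $- \frac{29999981}{3840} \approx -7812.5$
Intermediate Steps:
$k{\left(h \right)} = - \frac{4}{h} - 2 h$ ($k{\left(h \right)} = 4 \left(- \frac{1}{h} + \frac{h}{-2}\right) = 4 \left(- \frac{1}{h} + h \left(- \frac{1}{2}\right)\right) = 4 \left(- \frac{1}{h} - \frac{h}{2}\right) = - \frac{4}{h} - 2 h$)
$w{\left(U \right)} = \frac{8}{- \frac{64}{5} - \frac{-26 + U}{-3 + U}}$ ($w{\left(U \right)} = \frac{8}{-2 - \left(10 + \frac{4}{5} + \frac{U - 26}{U - 3}\right)} = \frac{8}{-2 - \left(\frac{54}{5} + \frac{-26 + U}{-3 + U}\right)} = \frac{8}{- \frac{64}{5} - \frac{-26 + U}{-3 + U}}$)
$\frac{4609}{w{\left(51 + 48 \right)}} = \frac{4609}{\frac{40}{23} \frac{1}{-14 + 3 \left(51 + 48\right)} \left(3 - \left(51 + 48\right)\right)} = \frac{4609}{\frac{40}{23} \frac{1}{-14 + 3 \cdot 99} \left(3 - 99\right)} = \frac{4609}{\frac{40}{23} \frac{1}{-14 + 297} \left(3 - 99\right)} = \frac{4609}{\frac{40}{23} \cdot \frac{1}{283} \left(-96\right)} = \frac{4609}{- \frac{3840}{6509}} = 4609 \left(- \frac{6509}{3840}\right) = - \frac{29999981}{3840}$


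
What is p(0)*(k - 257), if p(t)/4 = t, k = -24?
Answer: 0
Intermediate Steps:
p(t) = 4*t
p(0)*(k - 257) = (4*0)*(-24 - 257) = 0*(-281) = 0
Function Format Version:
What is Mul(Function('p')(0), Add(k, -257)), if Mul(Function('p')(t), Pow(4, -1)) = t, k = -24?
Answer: 0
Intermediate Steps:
Function('p')(t) = Mul(4, t)
Mul(Function('p')(0), Add(k, -257)) = Mul(Mul(4, 0), Add(-24, -257)) = Mul(0, -281) = 0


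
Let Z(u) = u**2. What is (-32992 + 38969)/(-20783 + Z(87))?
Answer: -5977/13214 ≈ -0.45232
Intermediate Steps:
(-32992 + 38969)/(-20783 + Z(87)) = (-32992 + 38969)/(-20783 + 87**2) = 5977/(-20783 + 7569) = 5977/(-13214) = 5977*(-1/13214) = -5977/13214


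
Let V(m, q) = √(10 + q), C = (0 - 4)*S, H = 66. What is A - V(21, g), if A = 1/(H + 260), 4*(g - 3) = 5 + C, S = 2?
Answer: -570/163 ≈ -3.4969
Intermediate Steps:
C = -8 (C = (0 - 4)*2 = -4*2 = -8)
g = 9/4 (g = 3 + (5 - 8)/4 = 3 + (¼)*(-3) = 3 - ¾ = 9/4 ≈ 2.2500)
A = 1/326 (A = 1/(66 + 260) = 1/326 ≈ 0.0030675)
A - V(21, g) = 1/326 - √(10 + 9/4) = 1/326 - √(49/4) = 1/326 - 1*7/2 = 1/326 - 7/2 = -570/163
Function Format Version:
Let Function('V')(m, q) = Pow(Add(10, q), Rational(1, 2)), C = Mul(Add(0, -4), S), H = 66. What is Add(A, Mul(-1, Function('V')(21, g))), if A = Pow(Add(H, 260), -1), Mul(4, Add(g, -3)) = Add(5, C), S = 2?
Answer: Rational(-570, 163) ≈ -3.4969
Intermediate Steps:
C = -8 (C = Mul(Add(0, -4), 2) = Mul(-4, 2) = -8)
g = Rational(9, 4) (g = Add(3, Mul(Rational(1, 4), Add(5, -8))) = Add(3, Mul(Rational(1, 4), -3)) = Add(3, Rational(-3, 4)) = Rational(9, 4) ≈ 2.2500)
A = Rational(1, 326) (A = Pow(Add(66, 260), -1) = Pow(326, -1) = Rational(1, 326) ≈ 0.0030675)
Add(A, Mul(-1, Function('V')(21, g))) = Add(Rational(1, 326), Mul(-1, Pow(Add(10, Rational(9, 4)), Rational(1, 2)))) = Add(Rational(1, 326), Mul(-1, Pow(Rational(49, 4), Rational(1, 2)))) = Add(Rational(1, 326), Mul(-1, Rational(7, 2))) = Add(Rational(1, 326), Rational(-7, 2)) = Rational(-570, 163)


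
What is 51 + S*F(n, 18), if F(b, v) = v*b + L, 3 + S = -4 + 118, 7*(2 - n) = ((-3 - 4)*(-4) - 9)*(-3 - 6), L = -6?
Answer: 365325/7 ≈ 52189.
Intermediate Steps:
n = 185/7 (n = 2 - ((-3 - 4)*(-4) - 9)*(-3 - 6)/7 = 2 - (-7*(-4) - 9)*(-9)/7 = 2 - (28 - 9)*(-9)/7 = 2 - 19*(-9)/7 = 2 - ⅐*(-171) = 2 + 171/7 = 185/7 ≈ 26.429)
S = 111 (S = -3 + (-4 + 118) = -3 + 114 = 111)
F(b, v) = -6 + b*v (F(b, v) = v*b - 6 = b*v - 6 = -6 + b*v)
51 + S*F(n, 18) = 51 + 111*(-6 + (185/7)*18) = 51 + 111*(-6 + 3330/7) = 51 + 111*(3288/7) = 51 + 364968/7 = 365325/7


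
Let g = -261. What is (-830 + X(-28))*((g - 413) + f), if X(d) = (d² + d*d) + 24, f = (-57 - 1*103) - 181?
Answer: -773430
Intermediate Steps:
f = -341 (f = (-57 - 103) - 181 = -160 - 181 = -341)
X(d) = 24 + 2*d² (X(d) = (d² + d²) + 24 = 2*d² + 24 = 24 + 2*d²)
(-830 + X(-28))*((g - 413) + f) = (-830 + (24 + 2*(-28)²))*((-261 - 413) - 341) = (-830 + (24 + 2*784))*(-674 - 341) = (-830 + (24 + 1568))*(-1015) = (-830 + 1592)*(-1015) = 762*(-1015) = -773430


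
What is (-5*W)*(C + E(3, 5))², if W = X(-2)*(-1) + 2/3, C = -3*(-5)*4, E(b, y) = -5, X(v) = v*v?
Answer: 151250/3 ≈ 50417.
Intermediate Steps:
X(v) = v²
C = 60 (C = 15*4 = 60)
W = -10/3 (W = (-2)²*(-1) + 2/3 = 4*(-1) + 2*(⅓) = -4 + ⅔ = -10/3 ≈ -3.3333)
(-5*W)*(C + E(3, 5))² = (-5*(-10/3))*(60 - 5)² = (50/3)*55² = (50/3)*3025 = 151250/3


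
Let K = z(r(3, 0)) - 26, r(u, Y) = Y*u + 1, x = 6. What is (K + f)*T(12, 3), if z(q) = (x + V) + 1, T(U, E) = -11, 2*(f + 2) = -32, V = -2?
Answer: 429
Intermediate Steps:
f = -18 (f = -2 + (½)*(-32) = -2 - 16 = -18)
r(u, Y) = 1 + Y*u
z(q) = 5 (z(q) = (6 - 2) + 1 = 4 + 1 = 5)
K = -21 (K = 5 - 26 = -21)
(K + f)*T(12, 3) = (-21 - 18)*(-11) = -39*(-11) = 429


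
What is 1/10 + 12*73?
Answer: 8761/10 ≈ 876.10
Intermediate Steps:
1/10 + 12*73 = 1/10 + 876 = 8761/10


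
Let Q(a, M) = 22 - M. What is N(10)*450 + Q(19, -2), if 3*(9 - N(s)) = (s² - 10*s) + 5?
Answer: 3324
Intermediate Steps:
N(s) = 22/3 - s²/3 + 10*s/3 (N(s) = 9 - ((s² - 10*s) + 5)/3 = 9 - (5 + s² - 10*s)/3 = 9 + (-5/3 - s²/3 + 10*s/3) = 22/3 - s²/3 + 10*s/3)
N(10)*450 + Q(19, -2) = (22/3 - ⅓*10² + (10/3)*10)*450 + (22 - 1*(-2)) = (22/3 - ⅓*100 + 100/3)*450 + (22 + 2) = (22/3 - 100/3 + 100/3)*450 + 24 = (22/3)*450 + 24 = 3300 + 24 = 3324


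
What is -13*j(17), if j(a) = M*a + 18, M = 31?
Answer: -7085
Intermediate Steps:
j(a) = 18 + 31*a (j(a) = 31*a + 18 = 18 + 31*a)
-13*j(17) = -13*(18 + 31*17) = -13*(18 + 527) = -13*545 = -7085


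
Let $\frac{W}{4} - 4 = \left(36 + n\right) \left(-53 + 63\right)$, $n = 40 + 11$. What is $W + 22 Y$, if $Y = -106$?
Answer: $1164$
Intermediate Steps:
$n = 51$
$W = 3496$ ($W = 16 + 4 \left(36 + 51\right) \left(-53 + 63\right) = 16 + 4 \cdot 87 \cdot 10 = 16 + 4 \cdot 870 = 16 + 3480 = 3496$)
$W + 22 Y = 3496 + 22 \left(-106\right) = 3496 - 2332 = 1164$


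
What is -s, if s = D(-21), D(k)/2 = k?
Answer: 42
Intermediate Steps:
D(k) = 2*k
s = -42 (s = 2*(-21) = -42)
-s = -1*(-42) = 42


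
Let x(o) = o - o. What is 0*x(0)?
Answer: 0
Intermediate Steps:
x(o) = 0
0*x(0) = 0*0 = 0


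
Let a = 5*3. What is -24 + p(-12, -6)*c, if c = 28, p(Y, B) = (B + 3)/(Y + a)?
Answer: -52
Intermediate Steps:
a = 15
p(Y, B) = (3 + B)/(15 + Y) (p(Y, B) = (B + 3)/(Y + 15) = (3 + B)/(15 + Y))
-24 + p(-12, -6)*c = -24 + ((3 - 6)/(15 - 12))*28 = -24 + (-3/3)*28 = -24 + ((1/3)*(-3))*28 = -24 - 1*28 = -24 - 28 = -52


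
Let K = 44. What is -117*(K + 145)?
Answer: -22113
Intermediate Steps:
-117*(K + 145) = -117*(44 + 145) = -117*189 = -22113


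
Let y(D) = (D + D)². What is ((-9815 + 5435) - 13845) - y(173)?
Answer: -137941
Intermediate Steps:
y(D) = 4*D² (y(D) = (2*D)² = 4*D²)
((-9815 + 5435) - 13845) - y(173) = ((-9815 + 5435) - 13845) - 4*173² = (-4380 - 13845) - 4*29929 = -18225 - 1*119716 = -18225 - 119716 = -137941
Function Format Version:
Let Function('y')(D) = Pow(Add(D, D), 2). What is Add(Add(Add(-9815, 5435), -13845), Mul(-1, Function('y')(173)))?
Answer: -137941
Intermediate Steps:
Function('y')(D) = Mul(4, Pow(D, 2)) (Function('y')(D) = Pow(Mul(2, D), 2) = Mul(4, Pow(D, 2)))
Add(Add(Add(-9815, 5435), -13845), Mul(-1, Function('y')(173))) = Add(Add(Add(-9815, 5435), -13845), Mul(-1, Mul(4, Pow(173, 2)))) = Add(Add(-4380, -13845), Mul(-1, Mul(4, 29929))) = Add(-18225, Mul(-1, 119716)) = Add(-18225, -119716) = -137941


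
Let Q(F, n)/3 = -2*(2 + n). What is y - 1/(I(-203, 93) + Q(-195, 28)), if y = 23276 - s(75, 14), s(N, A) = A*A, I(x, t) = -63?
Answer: 5608441/243 ≈ 23080.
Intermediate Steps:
Q(F, n) = -12 - 6*n (Q(F, n) = 3*(-2*(2 + n)) = 3*(-4 - 2*n) = -12 - 6*n)
s(N, A) = A²
y = 23080 (y = 23276 - 1*14² = 23276 - 1*196 = 23276 - 196 = 23080)
y - 1/(I(-203, 93) + Q(-195, 28)) = 23080 - 1/(-63 + (-12 - 6*28)) = 23080 - 1/(-63 + (-12 - 168)) = 23080 - 1/(-63 - 180) = 23080 - 1/(-243) = 23080 - 1*(-1/243) = 23080 + 1/243 = 5608441/243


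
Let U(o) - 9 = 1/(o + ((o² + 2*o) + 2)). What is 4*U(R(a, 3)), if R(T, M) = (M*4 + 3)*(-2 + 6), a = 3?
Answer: 68078/1891 ≈ 36.001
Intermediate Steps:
R(T, M) = 12 + 16*M (R(T, M) = (4*M + 3)*4 = (3 + 4*M)*4 = 12 + 16*M)
U(o) = 9 + 1/(2 + o² + 3*o) (U(o) = 9 + 1/(o + ((o² + 2*o) + 2)) = 9 + 1/(o + (2 + o² + 2*o)) = 9 + 1/(2 + o² + 3*o))
4*U(R(a, 3)) = 4*((19 + 9*(12 + 16*3)² + 27*(12 + 16*3))/(2 + (12 + 16*3)² + 3*(12 + 16*3))) = 4*((19 + 9*(12 + 48)² + 27*(12 + 48))/(2 + (12 + 48)² + 3*(12 + 48))) = 4*((19 + 9*60² + 27*60)/(2 + 60² + 3*60)) = 4*((19 + 9*3600 + 1620)/(2 + 3600 + 180)) = 4*((19 + 32400 + 1620)/3782) = 4*((1/3782)*34039) = 4*(34039/3782) = 68078/1891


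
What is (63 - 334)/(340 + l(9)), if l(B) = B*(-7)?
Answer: -271/277 ≈ -0.97834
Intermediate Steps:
l(B) = -7*B
(63 - 334)/(340 + l(9)) = (63 - 334)/(340 - 7*9) = -271/(340 - 63) = -271/277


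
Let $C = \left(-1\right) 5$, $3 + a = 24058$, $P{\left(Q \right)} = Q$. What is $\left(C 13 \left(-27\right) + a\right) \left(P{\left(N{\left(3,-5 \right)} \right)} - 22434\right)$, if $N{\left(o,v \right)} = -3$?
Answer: $-579098970$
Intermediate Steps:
$a = 24055$ ($a = -3 + 24058 = 24055$)
$C = -5$
$\left(C 13 \left(-27\right) + a\right) \left(P{\left(N{\left(3,-5 \right)} \right)} - 22434\right) = \left(\left(-5\right) 13 \left(-27\right) + 24055\right) \left(-3 - 22434\right) = \left(\left(-65\right) \left(-27\right) + 24055\right) \left(-22437\right) = \left(1755 + 24055\right) \left(-22437\right) = 25810 \left(-22437\right) = -579098970$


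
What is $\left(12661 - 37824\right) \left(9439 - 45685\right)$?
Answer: $912058098$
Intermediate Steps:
$\left(12661 - 37824\right) \left(9439 - 45685\right) = \left(-25163\right) \left(-36246\right) = 912058098$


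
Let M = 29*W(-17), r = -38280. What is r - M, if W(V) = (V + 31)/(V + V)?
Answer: -650557/17 ≈ -38268.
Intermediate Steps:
W(V) = (31 + V)/(2*V) (W(V) = (31 + V)/((2*V)) = (31 + V)*(1/(2*V)) = (31 + V)/(2*V))
M = -203/17 (M = 29*((1/2)*(31 - 17)/(-17)) = 29*((1/2)*(-1/17)*14) = 29*(-7/17) = -203/17 ≈ -11.941)
r - M = -38280 - 1*(-203/17) = -38280 + 203/17 = -650557/17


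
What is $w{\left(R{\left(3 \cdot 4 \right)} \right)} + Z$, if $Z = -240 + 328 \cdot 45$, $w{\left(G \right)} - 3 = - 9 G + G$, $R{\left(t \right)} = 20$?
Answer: $14363$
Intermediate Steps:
$w{\left(G \right)} = 3 - 8 G$ ($w{\left(G \right)} = 3 + \left(- 9 G + G\right) = 3 - 8 G$)
$Z = 14520$ ($Z = -240 + 14760 = 14520$)
$w{\left(R{\left(3 \cdot 4 \right)} \right)} + Z = \left(3 - 160\right) + 14520 = -157 + 14520 = 14363$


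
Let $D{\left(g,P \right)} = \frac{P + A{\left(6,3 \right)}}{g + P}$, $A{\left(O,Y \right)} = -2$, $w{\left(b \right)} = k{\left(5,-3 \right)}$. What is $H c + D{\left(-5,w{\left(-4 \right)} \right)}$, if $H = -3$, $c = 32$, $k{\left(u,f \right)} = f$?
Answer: $- \frac{763}{8} \approx -95.375$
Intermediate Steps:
$w{\left(b \right)} = -3$
$D{\left(g,P \right)} = \frac{-2 + P}{P + g}$ ($D{\left(g,P \right)} = \frac{P - 2}{g + P} = \frac{-2 + P}{P + g}$)
$H c + D{\left(-5,w{\left(-4 \right)} \right)} = \left(-3\right) 32 + \frac{-2 - 3}{-3 - 5} = -96 + \frac{1}{-8} \left(-5\right) = -96 - - \frac{5}{8} = -96 + \frac{5}{8} = - \frac{763}{8}$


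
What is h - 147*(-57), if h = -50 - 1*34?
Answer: 8295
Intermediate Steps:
h = -84 (h = -50 - 34 = -84)
h - 147*(-57) = -84 - 147*(-57) = -84 + 8379 = 8295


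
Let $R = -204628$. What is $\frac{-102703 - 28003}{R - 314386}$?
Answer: $\frac{65353}{259507} \approx 0.25184$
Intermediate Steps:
$\frac{-102703 - 28003}{R - 314386} = \frac{-102703 - 28003}{-204628 - 314386} = - \frac{130706}{-519014} = \left(-130706\right) \left(- \frac{1}{519014}\right) = \frac{65353}{259507}$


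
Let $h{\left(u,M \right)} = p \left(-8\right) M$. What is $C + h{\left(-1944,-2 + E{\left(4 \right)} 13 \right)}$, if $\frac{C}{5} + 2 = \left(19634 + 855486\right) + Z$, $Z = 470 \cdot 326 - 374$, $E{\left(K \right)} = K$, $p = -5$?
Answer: $5141820$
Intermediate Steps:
$Z = 152846$ ($Z = 153220 - 374 = 152846$)
$h{\left(u,M \right)} = 40 M$ ($h{\left(u,M \right)} = \left(-5\right) \left(-8\right) M = 40 M$)
$C = 5139820$ ($C = -10 + 5 \left(\left(19634 + 855486\right) + 152846\right) = -10 + 5 \left(875120 + 152846\right) = -10 + 5 \cdot 1027966 = -10 + 5139830 = 5139820$)
$C + h{\left(-1944,-2 + E{\left(4 \right)} 13 \right)} = 5139820 + 40 \left(-2 + 4 \cdot 13\right) = 5139820 + 40 \left(-2 + 52\right) = 5139820 + 40 \cdot 50 = 5139820 + 2000 = 5141820$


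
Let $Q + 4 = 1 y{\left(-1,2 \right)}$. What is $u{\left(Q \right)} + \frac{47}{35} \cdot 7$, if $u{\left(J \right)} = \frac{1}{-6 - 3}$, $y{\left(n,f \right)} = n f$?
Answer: $\frac{418}{45} \approx 9.2889$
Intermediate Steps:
$y{\left(n,f \right)} = f n$
$Q = -6$ ($Q = -4 + 1 \cdot 2 \left(-1\right) = -4 + 1 \left(-2\right) = -4 - 2 = -6$)
$u{\left(J \right)} = - \frac{1}{9}$ ($u{\left(J \right)} = \frac{1}{-9} = - \frac{1}{9}$)
$u{\left(Q \right)} + \frac{47}{35} \cdot 7 = - \frac{1}{9} + \frac{47}{35} \cdot 7 = - \frac{1}{9} + \frac{47}{5} = \frac{418}{45}$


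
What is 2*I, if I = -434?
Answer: -868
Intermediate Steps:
2*I = 2*(-434) = -868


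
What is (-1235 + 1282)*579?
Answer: 27213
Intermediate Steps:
(-1235 + 1282)*579 = 47*579 = 27213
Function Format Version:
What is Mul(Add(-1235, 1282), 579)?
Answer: 27213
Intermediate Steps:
Mul(Add(-1235, 1282), 579) = Mul(47, 579) = 27213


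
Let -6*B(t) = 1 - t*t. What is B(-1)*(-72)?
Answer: 0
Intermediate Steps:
B(t) = -⅙ + t²/6 (B(t) = -(1 - t*t)/6 = -(1 - t²)/6 = -⅙ + t²/6)
B(-1)*(-72) = (-⅙ + (⅙)*(-1)²)*(-72) = (-⅙ + (⅙)*1)*(-72) = (-⅙ + ⅙)*(-72) = 0*(-72) = 0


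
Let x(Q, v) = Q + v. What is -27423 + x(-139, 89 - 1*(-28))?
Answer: -27445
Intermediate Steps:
-27423 + x(-139, 89 - 1*(-28)) = -27423 + (-139 + (89 - 1*(-28))) = -27423 + (-139 + (89 + 28)) = -27423 + (-139 + 117) = -27423 - 22 = -27445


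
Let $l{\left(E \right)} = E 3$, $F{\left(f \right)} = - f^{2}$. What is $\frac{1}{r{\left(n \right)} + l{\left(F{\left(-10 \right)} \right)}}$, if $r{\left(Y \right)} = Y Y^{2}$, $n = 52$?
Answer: $\frac{1}{140308} \approx 7.1272 \cdot 10^{-6}$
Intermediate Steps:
$r{\left(Y \right)} = Y^{3}$
$l{\left(E \right)} = 3 E$
$\frac{1}{r{\left(n \right)} + l{\left(F{\left(-10 \right)} \right)}} = \frac{1}{52^{3} + 3 \left(- \left(-10\right)^{2}\right)} = \frac{1}{140608 + 3 \left(\left(-1\right) 100\right)} = \frac{1}{140608 + 3 \left(-100\right)} = \frac{1}{140608 - 300} = \frac{1}{140308}$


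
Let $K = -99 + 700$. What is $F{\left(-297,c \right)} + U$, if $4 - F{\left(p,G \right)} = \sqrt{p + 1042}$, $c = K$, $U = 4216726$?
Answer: $4216730 - \sqrt{745} \approx 4.2167 \cdot 10^{6}$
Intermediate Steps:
$K = 601$
$c = 601$
$F{\left(p,G \right)} = 4 - \sqrt{1042 + p}$ ($F{\left(p,G \right)} = 4 - \sqrt{p + 1042} = 4 - \sqrt{1042 + p}$)
$F{\left(-297,c \right)} + U = \left(4 - \sqrt{1042 - 297}\right) + 4216726 = \left(4 - \sqrt{745}\right) + 4216726 = 4216730 - \sqrt{745}$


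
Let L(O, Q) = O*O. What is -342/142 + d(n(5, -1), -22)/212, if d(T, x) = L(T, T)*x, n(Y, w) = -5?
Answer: -37651/7526 ≈ -5.0028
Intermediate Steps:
L(O, Q) = O**2
d(T, x) = x*T**2 (d(T, x) = T**2*x = x*T**2)
-342/142 + d(n(5, -1), -22)/212 = -342/142 - 22*(-5)**2/212 = -342*1/142 - 22*25*(1/212) = -171/71 - 550*1/212 = -171/71 - 275/106 = -37651/7526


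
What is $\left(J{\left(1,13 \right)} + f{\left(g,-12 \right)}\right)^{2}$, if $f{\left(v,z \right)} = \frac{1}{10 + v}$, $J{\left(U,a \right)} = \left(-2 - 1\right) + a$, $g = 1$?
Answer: $\frac{12321}{121} \approx 101.83$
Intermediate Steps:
$J{\left(U,a \right)} = -3 + a$
$\left(J{\left(1,13 \right)} + f{\left(g,-12 \right)}\right)^{2} = \left(\left(-3 + 13\right) + \frac{1}{10 + 1}\right)^{2} = \left(10 + \frac{1}{11}\right)^{2} = \left(\frac{111}{11}\right)^{2} = \frac{12321}{121}$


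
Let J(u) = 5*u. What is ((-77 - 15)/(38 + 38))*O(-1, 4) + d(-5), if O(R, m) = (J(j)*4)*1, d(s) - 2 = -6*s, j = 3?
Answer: -772/19 ≈ -40.632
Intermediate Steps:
d(s) = 2 - 6*s
O(R, m) = 60 (O(R, m) = ((5*3)*4)*1 = (15*4)*1 = 60*1 = 60)
((-77 - 15)/(38 + 38))*O(-1, 4) + d(-5) = ((-77 - 15)/(38 + 38))*60 + (2 - 6*(-5)) = -92/76*60 + (2 + 30) = -92*1/76*60 + 32 = -23/19*60 + 32 = -1380/19 + 32 = -772/19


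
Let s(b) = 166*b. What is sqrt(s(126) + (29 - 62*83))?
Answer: sqrt(15799) ≈ 125.69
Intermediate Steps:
sqrt(s(126) + (29 - 62*83)) = sqrt(166*126 + (29 - 62*83)) = sqrt(20916 + (29 - 5146)) = sqrt(20916 - 5117) = sqrt(15799)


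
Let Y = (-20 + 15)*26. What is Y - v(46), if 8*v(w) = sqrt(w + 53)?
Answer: -130 - 3*sqrt(11)/8 ≈ -131.24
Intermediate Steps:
v(w) = sqrt(53 + w)/8 (v(w) = sqrt(w + 53)/8 = sqrt(53 + w)/8)
Y = -130 (Y = -5*26 = -130)
Y - v(46) = -130 - sqrt(53 + 46)/8 = -130 - sqrt(99)/8 = -130 - 3*sqrt(11)/8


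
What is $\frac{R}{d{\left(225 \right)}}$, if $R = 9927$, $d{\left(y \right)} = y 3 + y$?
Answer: $\frac{1103}{100} \approx 11.03$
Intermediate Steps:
$d{\left(y \right)} = 4 y$ ($d{\left(y \right)} = 3 y + y = 4 y$)
$\frac{R}{d{\left(225 \right)}} = \frac{9927}{4 \cdot 225} = \frac{9927}{900} = 9927 \cdot \frac{1}{900} = \frac{1103}{100}$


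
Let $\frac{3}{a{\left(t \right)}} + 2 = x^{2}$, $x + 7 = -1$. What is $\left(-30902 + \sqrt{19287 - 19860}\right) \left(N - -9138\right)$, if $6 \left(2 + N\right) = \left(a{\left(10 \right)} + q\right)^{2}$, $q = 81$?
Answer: $- \frac{1215289798793}{3844} + \frac{78654443 i \sqrt{573}}{7688} \approx -3.1615 \cdot 10^{8} + 2.449 \cdot 10^{5} i$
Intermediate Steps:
$x = -8$ ($x = -7 - 1 = -8$)
$a{\left(t \right)} = \frac{3}{62}$ ($a{\left(t \right)} = \frac{3}{-2 + \left(-8\right)^{2}} = \frac{3}{-2 + 64} = \frac{3}{62}$)
$N = \frac{8401499}{7688}$ ($N = -2 + \frac{\left(\frac{3}{62} + 81\right)^{2}}{6} = -2 + \frac{\left(\frac{5025}{62}\right)^{2}}{6} = -2 + \frac{1}{6} \cdot \frac{25250625}{3844} = -2 + \frac{8416875}{7688} = \frac{8401499}{7688} \approx 1092.8$)
$\left(-30902 + \sqrt{19287 - 19860}\right) \left(N - -9138\right) = \left(-30902 + \sqrt{19287 - 19860}\right) \left(\frac{8401499}{7688} - -9138\right) = \left(-30902 + \sqrt{-573}\right) \left(\frac{8401499}{7688} + \left(-2407 + 11545\right)\right) = \left(-30902 + i \sqrt{573}\right) \left(\frac{8401499}{7688} + 9138\right) = \left(-30902 + i \sqrt{573}\right) \frac{78654443}{7688} = - \frac{1215289798793}{3844} + \frac{78654443 i \sqrt{573}}{7688}$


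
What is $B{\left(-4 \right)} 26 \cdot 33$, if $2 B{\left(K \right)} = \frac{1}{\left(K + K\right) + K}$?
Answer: $- \frac{143}{4} \approx -35.75$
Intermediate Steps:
$B{\left(K \right)} = \frac{1}{6 K}$ ($B{\left(K \right)} = \frac{1}{2 \left(\left(K + K\right) + K\right)} = \frac{1}{2 \left(2 K + K\right)} = \frac{1}{2 \cdot 3 K} = \frac{\frac{1}{3} \frac{1}{K}}{2} = \frac{1}{6 K}$)
$B{\left(-4 \right)} 26 \cdot 33 = \frac{1}{6 \left(-4\right)} 26 \cdot 33 = \frac{1}{6} \left(- \frac{1}{4}\right) 26 \cdot 33 = \left(- \frac{1}{24}\right) 26 \cdot 33 = \left(- \frac{13}{12}\right) 33 = - \frac{143}{4}$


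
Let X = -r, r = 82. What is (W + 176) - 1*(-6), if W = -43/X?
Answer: 14967/82 ≈ 182.52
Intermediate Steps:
X = -82 (X = -1*82 = -82)
W = 43/82 (W = -43/(-82) = -43*(-1/82) = 43/82 ≈ 0.52439)
(W + 176) - 1*(-6) = (43/82 + 176) - 1*(-6) = 14475/82 + 6 = 14967/82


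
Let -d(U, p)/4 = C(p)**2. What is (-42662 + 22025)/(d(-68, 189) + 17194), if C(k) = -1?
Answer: -2293/1910 ≈ -1.2005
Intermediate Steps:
d(U, p) = -4 (d(U, p) = -4*(-1)**2 = -4*1 = -4)
(-42662 + 22025)/(d(-68, 189) + 17194) = (-42662 + 22025)/(-4 + 17194) = -20637/17190 = -20637*1/17190 = -2293/1910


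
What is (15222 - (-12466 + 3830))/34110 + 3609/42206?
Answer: 565026869/719823330 ≈ 0.78495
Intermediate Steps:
(15222 - (-12466 + 3830))/34110 + 3609/42206 = (15222 - 1*(-8636))*(1/34110) + 3609*(1/42206) = (15222 + 8636)*(1/34110) + 3609/42206 = 23858*(1/34110) + 3609/42206 = 11929/17055 + 3609/42206 = 565026869/719823330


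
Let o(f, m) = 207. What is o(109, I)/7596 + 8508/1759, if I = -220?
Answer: 7221209/1484596 ≈ 4.8641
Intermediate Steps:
o(109, I)/7596 + 8508/1759 = 207/7596 + 8508/1759 = 207*(1/7596) + 8508*(1/1759) = 23/844 + 8508/1759 = 7221209/1484596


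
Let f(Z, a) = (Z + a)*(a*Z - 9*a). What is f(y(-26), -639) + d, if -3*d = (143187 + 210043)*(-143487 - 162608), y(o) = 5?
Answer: 108117075338/3 ≈ 3.6039e+10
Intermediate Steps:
f(Z, a) = (Z + a)*(-9*a + Z*a) (f(Z, a) = (Z + a)*(Z*a - 9*a) = (Z + a)*(-9*a + Z*a))
d = 108121936850/3 (d = -(143187 + 210043)*(-143487 - 162608)/3 = -353230*(-306095)/3 = -⅓*(-108121936850) = 108121936850/3 ≈ 3.6041e+10)
f(y(-26), -639) + d = -639*(5² - 9*5 - 9*(-639) + 5*(-639)) + 108121936850/3 = -639*(25 - 45 + 5751 - 3195) + 108121936850/3 = -639*2536 + 108121936850/3 = -1620504 + 108121936850/3 = 108117075338/3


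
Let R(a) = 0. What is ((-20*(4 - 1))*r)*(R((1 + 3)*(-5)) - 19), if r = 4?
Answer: 4560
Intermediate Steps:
((-20*(4 - 1))*r)*(R((1 + 3)*(-5)) - 19) = (-20*(4 - 1)*4)*(0 - 19) = (-20*3*4)*(-19) = (-5*12*4)*(-19) = -60*4*(-19) = -240*(-19) = 4560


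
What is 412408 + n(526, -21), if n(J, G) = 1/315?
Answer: 129908521/315 ≈ 4.1241e+5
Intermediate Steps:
n(J, G) = 1/315
412408 + n(526, -21) = 412408 + 1/315 = 129908521/315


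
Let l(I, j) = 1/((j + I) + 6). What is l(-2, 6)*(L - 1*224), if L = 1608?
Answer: 692/5 ≈ 138.40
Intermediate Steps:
l(I, j) = 1/(6 + I + j) (l(I, j) = 1/((I + j) + 6) = 1/(6 + I + j))
l(-2, 6)*(L - 1*224) = (1608 - 1*224)/(6 - 2 + 6) = (1608 - 224)/10 = (⅒)*1384 = 692/5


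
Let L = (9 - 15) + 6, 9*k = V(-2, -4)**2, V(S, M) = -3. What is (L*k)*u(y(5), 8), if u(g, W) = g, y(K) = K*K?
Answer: 0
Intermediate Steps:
y(K) = K**2
k = 1 (k = (1/9)*(-3)**2 = (1/9)*9 = 1)
L = 0 (L = -6 + 6 = 0)
(L*k)*u(y(5), 8) = (0*1)*5**2 = 0*25 = 0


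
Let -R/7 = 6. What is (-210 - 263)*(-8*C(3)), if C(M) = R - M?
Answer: -170280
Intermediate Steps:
R = -42 (R = -7*6 = -42)
C(M) = -42 - M
(-210 - 263)*(-8*C(3)) = (-210 - 263)*(-8*(-42 - 1*3)) = -(-3784)*(-42 - 3) = -(-3784)*(-45) = -473*360 = -170280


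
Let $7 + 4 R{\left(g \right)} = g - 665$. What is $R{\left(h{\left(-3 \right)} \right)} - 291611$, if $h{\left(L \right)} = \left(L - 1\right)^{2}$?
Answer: $-291775$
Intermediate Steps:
$h{\left(L \right)} = \left(-1 + L\right)^{2}$
$R{\left(g \right)} = -168 + \frac{g}{4}$ ($R{\left(g \right)} = - \frac{7}{4} + \frac{g - 665}{4} = - \frac{7}{4} + \frac{-665 + g}{4} = - \frac{7}{4} + \left(- \frac{665}{4} + \frac{g}{4}\right) = -168 + \frac{g}{4}$)
$R{\left(h{\left(-3 \right)} \right)} - 291611 = \left(-168 + \frac{\left(-1 - 3\right)^{2}}{4}\right) - 291611 = \left(-168 + \frac{\left(-4\right)^{2}}{4}\right) - 291611 = \left(-168 + \frac{1}{4} \cdot 16\right) - 291611 = \left(-168 + 4\right) - 291611 = -164 - 291611 = -291775$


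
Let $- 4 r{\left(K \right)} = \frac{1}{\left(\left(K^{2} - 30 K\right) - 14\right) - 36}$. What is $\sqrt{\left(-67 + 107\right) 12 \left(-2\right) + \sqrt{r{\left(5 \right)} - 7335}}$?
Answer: $\frac{\sqrt{-4704000 + 70 i \sqrt{35941493}}}{70} \approx 1.3807 + 31.015 i$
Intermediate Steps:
$r{\left(K \right)} = - \frac{1}{4 \left(-50 + K^{2} - 30 K\right)}$ ($r{\left(K \right)} = - \frac{1}{4 \left(\left(\left(K^{2} - 30 K\right) - 14\right) - 36\right)} = - \frac{1}{4 \left(\left(-14 + K^{2} - 30 K\right) - 36\right)} = - \frac{1}{4 \left(-50 + K^{2} - 30 K\right)}$)
$\sqrt{\left(-67 + 107\right) 12 \left(-2\right) + \sqrt{r{\left(5 \right)} - 7335}} = \sqrt{\left(-67 + 107\right) 12 \left(-2\right) + \sqrt{\frac{1}{4 \left(50 - 5^{2} + 30 \cdot 5\right)} - 7335}} = \sqrt{40 \left(-24\right) + \sqrt{\frac{1}{4 \left(50 - 25 + 150\right)} - 7335}} = \sqrt{-960 + \sqrt{\frac{1}{4 \left(50 - 25 + 150\right)} - 7335}} = \sqrt{-960 + \sqrt{\frac{1}{4 \cdot 175} - 7335}} = \sqrt{-960 + \sqrt{\frac{1}{4} \cdot \frac{1}{175} - 7335}} = \sqrt{-960 + \sqrt{\frac{1}{700} - 7335}} = \sqrt{-960 + \sqrt{- \frac{5134499}{700}}} = \sqrt{-960 + \frac{i \sqrt{35941493}}{70}}$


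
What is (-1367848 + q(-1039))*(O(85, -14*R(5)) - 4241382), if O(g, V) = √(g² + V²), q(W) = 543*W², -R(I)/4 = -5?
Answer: -2480411323460010 + 14620301375*√137 ≈ -2.4802e+15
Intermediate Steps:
R(I) = 20 (R(I) = -4*(-5) = 20)
O(g, V) = √(V² + g²)
(-1367848 + q(-1039))*(O(85, -14*R(5)) - 4241382) = (-1367848 + 543*(-1039)²)*(√((-14*20)² + 85²) - 4241382) = (-1367848 + 543*1079521)*(√((-280)² + 7225) - 4241382) = (-1367848 + 586179903)*(√(78400 + 7225) - 4241382) = 584812055*(√85625 - 4241382) = 584812055*(25*√137 - 4241382) = 584812055*(-4241382 + 25*√137) = -2480411323460010 + 14620301375*√137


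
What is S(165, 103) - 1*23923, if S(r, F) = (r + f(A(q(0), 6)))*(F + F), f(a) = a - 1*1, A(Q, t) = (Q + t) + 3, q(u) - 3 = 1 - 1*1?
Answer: 12333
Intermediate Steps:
q(u) = 3 (q(u) = 3 + (1 - 1*1) = 3 + (1 - 1) = 3 + 0 = 3)
A(Q, t) = 3 + Q + t
f(a) = -1 + a (f(a) = a - 1 = -1 + a)
S(r, F) = 2*F*(11 + r) (S(r, F) = (r + (-1 + (3 + 3 + 6)))*(F + F) = (r + (-1 + 12))*(2*F) = (r + 11)*(2*F) = (11 + r)*(2*F) = 2*F*(11 + r))
S(165, 103) - 1*23923 = 2*103*(11 + 165) - 1*23923 = 2*103*176 - 23923 = 36256 - 23923 = 12333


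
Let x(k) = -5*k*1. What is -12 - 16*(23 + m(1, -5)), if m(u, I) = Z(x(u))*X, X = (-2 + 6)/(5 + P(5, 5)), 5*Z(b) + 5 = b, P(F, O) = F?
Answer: -1836/5 ≈ -367.20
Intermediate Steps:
x(k) = -5*k
Z(b) = -1 + b/5
X = ⅖ (X = (-2 + 6)/(5 + 5) = 4/10 = 4*(⅒) = ⅖ ≈ 0.40000)
m(u, I) = -⅖ - 2*u/5 (m(u, I) = (-1 + (-5*u)/5)*(⅖) = (-1 - u)*(⅖) = -⅖ - 2*u/5)
-12 - 16*(23 + m(1, -5)) = -12 - 16*(23 + (-⅖ - ⅖*1)) = -12 - 16*(23 + (-⅖ - ⅖)) = -12 - 16*(23 - ⅘) = -12 - 16*111/5 = -12 - 1776/5 = -1836/5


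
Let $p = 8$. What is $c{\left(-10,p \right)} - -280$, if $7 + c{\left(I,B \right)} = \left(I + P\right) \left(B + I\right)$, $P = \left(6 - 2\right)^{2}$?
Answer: $261$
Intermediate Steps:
$P = 16$ ($P = 4^{2} = 16$)
$c{\left(I,B \right)} = -7 + \left(16 + I\right) \left(B + I\right)$ ($c{\left(I,B \right)} = -7 + \left(I + 16\right) \left(B + I\right) = -7 + \left(16 + I\right) \left(B + I\right)$)
$c{\left(-10,p \right)} - -280 = \left(-7 + \left(-10\right)^{2} + 16 \cdot 8 + 16 \left(-10\right) + 8 \left(-10\right)\right) - -280 = \left(-7 + 100 + 128 - 160 - 80\right) + 280 = -19 + 280 = 261$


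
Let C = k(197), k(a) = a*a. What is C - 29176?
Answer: 9633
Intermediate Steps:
k(a) = a²
C = 38809 (C = 197² = 38809)
C - 29176 = 38809 - 29176 = 9633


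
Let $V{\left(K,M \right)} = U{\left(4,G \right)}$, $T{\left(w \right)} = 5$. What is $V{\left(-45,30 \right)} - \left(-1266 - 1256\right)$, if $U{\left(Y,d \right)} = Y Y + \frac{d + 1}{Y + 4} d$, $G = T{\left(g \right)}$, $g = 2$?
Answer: $\frac{10167}{4} \approx 2541.8$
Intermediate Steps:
$G = 5$
$U{\left(Y,d \right)} = Y^{2} + \frac{d \left(1 + d\right)}{4 + Y}$ ($U{\left(Y,d \right)} = Y^{2} + \frac{1 + d}{4 + Y} d = Y^{2} + \frac{d \left(1 + d\right)}{4 + Y}$)
$V{\left(K,M \right)} = \frac{79}{4}$ ($V{\left(K,M \right)} = \frac{5 + 4^{3} + 5^{2} + 4 \cdot 4^{2}}{4 + 4} = \frac{5 + 64 + 25 + 4 \cdot 16}{8} = \frac{5 + 64 + 25 + 64}{8} = \frac{1}{8} \cdot 158 = \frac{79}{4}$)
$V{\left(-45,30 \right)} - \left(-1266 - 1256\right) = \frac{79}{4} - \left(-1266 - 1256\right) = \frac{79}{4} - -2522 = \frac{79}{4} + 2522 = \frac{10167}{4}$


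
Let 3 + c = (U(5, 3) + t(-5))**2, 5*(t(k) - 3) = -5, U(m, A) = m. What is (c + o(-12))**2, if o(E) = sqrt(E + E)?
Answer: 2092 + 184*I*sqrt(6) ≈ 2092.0 + 450.71*I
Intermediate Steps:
o(E) = sqrt(2)*sqrt(E) (o(E) = sqrt(2*E) = sqrt(2)*sqrt(E))
t(k) = 2 (t(k) = 3 + (1/5)*(-5) = 3 - 1 = 2)
c = 46 (c = -3 + (5 + 2)**2 = -3 + 7**2 = -3 + 49 = 46)
(c + o(-12))**2 = (46 + sqrt(2)*sqrt(-12))**2 = (46 + sqrt(2)*(2*I*sqrt(3)))**2 = (46 + 2*I*sqrt(6))**2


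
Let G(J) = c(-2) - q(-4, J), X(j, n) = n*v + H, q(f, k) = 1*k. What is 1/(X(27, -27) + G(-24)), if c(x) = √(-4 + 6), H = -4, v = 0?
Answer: 10/199 - √2/398 ≈ 0.046698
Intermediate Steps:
q(f, k) = k
c(x) = √2
X(j, n) = -4 (X(j, n) = n*0 - 4 = 0 - 4 = -4)
G(J) = √2 - J
1/(X(27, -27) + G(-24)) = 1/(-4 + (√2 - 1*(-24))) = 1/(-4 + (√2 + 24)) = 1/(-4 + (24 + √2)) = 1/(20 + √2)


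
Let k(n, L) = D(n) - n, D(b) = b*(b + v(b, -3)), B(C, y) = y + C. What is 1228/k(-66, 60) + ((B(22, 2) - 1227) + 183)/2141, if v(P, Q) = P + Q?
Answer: -1631593/4804404 ≈ -0.33960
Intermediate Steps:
B(C, y) = C + y
D(b) = b*(-3 + 2*b) (D(b) = b*(b + (b - 3)) = b*(b + (-3 + b)) = b*(-3 + 2*b))
k(n, L) = -n + n*(-3 + 2*n) (k(n, L) = n*(-3 + 2*n) - n = -n + n*(-3 + 2*n))
1228/k(-66, 60) + ((B(22, 2) - 1227) + 183)/2141 = 1228/((2*(-66)*(-2 - 66))) + (((22 + 2) - 1227) + 183)/2141 = 1228/((2*(-66)*(-68))) + ((24 - 1227) + 183)*(1/2141) = 1228/8976 + (-1203 + 183)*(1/2141) = 1228*(1/8976) - 1020*1/2141 = 307/2244 - 1020/2141 = -1631593/4804404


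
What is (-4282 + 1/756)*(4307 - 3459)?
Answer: -686284492/189 ≈ -3.6311e+6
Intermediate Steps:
(-4282 + 1/756)*(4307 - 3459) = (-4282 + 1/756)*848 = -3237191/756*848 = -686284492/189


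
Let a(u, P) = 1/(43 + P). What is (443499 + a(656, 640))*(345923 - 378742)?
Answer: -9941197316942/683 ≈ -1.4555e+10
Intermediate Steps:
(443499 + a(656, 640))*(345923 - 378742) = (443499 + 1/(43 + 640))*(345923 - 378742) = (443499 + 1/683)*(-32819) = (302909818/683)*(-32819) = -9941197316942/683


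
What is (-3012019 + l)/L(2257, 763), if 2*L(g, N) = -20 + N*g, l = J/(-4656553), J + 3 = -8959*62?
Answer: -28051251110092/8018914881263 ≈ -3.4981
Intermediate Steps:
J = -555461 (J = -3 - 8959*62 = -3 - 555458 = -555461)
l = 555461/4656553 (l = -555461/(-4656553) = -555461*(-1/4656553) = 555461/4656553 ≈ 0.11929)
L(g, N) = -10 + N*g/2 (L(g, N) = (-20 + N*g)/2 = -10 + N*g/2)
(-3012019 + l)/L(2257, 763) = (-3012019 + 555461/4656553)/(-10 + (1/2)*763*2257) = -14025625555046/(4656553*(-10 + 1722091/2)) = -14025625555046/(4656553*1722071/2) = -14025625555046/4656553*2/1722071 = -28051251110092/8018914881263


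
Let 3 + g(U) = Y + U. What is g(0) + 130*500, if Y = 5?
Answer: 65002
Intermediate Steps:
g(U) = 2 + U (g(U) = -3 + (5 + U) = 2 + U)
g(0) + 130*500 = (2 + 0) + 130*500 = 2 + 65000 = 65002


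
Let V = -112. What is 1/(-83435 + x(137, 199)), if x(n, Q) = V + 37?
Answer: -1/83510 ≈ -1.1975e-5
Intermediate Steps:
x(n, Q) = -75 (x(n, Q) = -112 + 37 = -75)
1/(-83435 + x(137, 199)) = 1/(-83435 - 75) = 1/(-83510) = -1/83510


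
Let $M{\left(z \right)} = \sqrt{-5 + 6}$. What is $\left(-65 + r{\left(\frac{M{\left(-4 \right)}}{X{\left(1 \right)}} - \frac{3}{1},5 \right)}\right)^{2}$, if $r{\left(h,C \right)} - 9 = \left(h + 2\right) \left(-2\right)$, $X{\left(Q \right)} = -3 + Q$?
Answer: $2809$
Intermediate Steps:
$M{\left(z \right)} = 1$ ($M{\left(z \right)} = \sqrt{1} = 1$)
$r{\left(h,C \right)} = 5 - 2 h$ ($r{\left(h,C \right)} = 9 + \left(h + 2\right) \left(-2\right) = 9 + \left(2 + h\right) \left(-2\right) = 9 - \left(4 + 2 h\right) = 5 - 2 h$)
$\left(-65 + r{\left(\frac{M{\left(-4 \right)}}{X{\left(1 \right)}} - \frac{3}{1},5 \right)}\right)^{2} = \left(-65 - \left(-5 + 2 \left(1 \frac{1}{-3 + 1} - \frac{3}{1}\right)\right)\right)^{2} = \left(-65 - \left(-5 + 2 \left(1 \frac{1}{-2} - 3\right)\right)\right)^{2} = \left(-65 - \left(-5 + 2 \left(1 \left(- \frac{1}{2}\right) - 3\right)\right)\right)^{2} = \left(-65 - \left(-5 + 2 \left(- \frac{1}{2} - 3\right)\right)\right)^{2} = \left(-65 + \left(5 - -7\right)\right)^{2} = \left(-65 + \left(5 + 7\right)\right)^{2} = \left(-65 + 12\right)^{2} = \left(-53\right)^{2} = 2809$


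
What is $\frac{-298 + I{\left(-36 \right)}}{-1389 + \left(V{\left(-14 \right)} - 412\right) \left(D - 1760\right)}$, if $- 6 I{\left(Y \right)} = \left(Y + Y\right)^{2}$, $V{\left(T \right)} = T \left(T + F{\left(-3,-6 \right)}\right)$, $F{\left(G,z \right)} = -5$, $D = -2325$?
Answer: $- \frac{166}{85003} \approx -0.0019529$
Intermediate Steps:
$V{\left(T \right)} = T \left(-5 + T\right)$ ($V{\left(T \right)} = T \left(T - 5\right) = T \left(-5 + T\right)$)
$I{\left(Y \right)} = - \frac{2 Y^{2}}{3}$ ($I{\left(Y \right)} = - \frac{\left(Y + Y\right)^{2}}{6} = - \frac{\left(2 Y\right)^{2}}{6} = - \frac{4 Y^{2}}{6} = - \frac{2 Y^{2}}{3}$)
$\frac{-298 + I{\left(-36 \right)}}{-1389 + \left(V{\left(-14 \right)} - 412\right) \left(D - 1760\right)} = \frac{-298 - \frac{2 \left(-36\right)^{2}}{3}}{-1389 + \left(- 14 \left(-5 - 14\right) - 412\right) \left(-2325 - 1760\right)} = \frac{-298 - 864}{-1389 + \left(\left(-14\right) \left(-19\right) - 412\right) \left(-4085\right)} = \frac{-298 - 864}{-1389 + \left(266 - 412\right) \left(-4085\right)} = - \frac{1162}{-1389 - -596410} = - \frac{1162}{-1389 + 596410} = - \frac{1162}{595021} = \left(-1162\right) \frac{1}{595021} = - \frac{166}{85003}$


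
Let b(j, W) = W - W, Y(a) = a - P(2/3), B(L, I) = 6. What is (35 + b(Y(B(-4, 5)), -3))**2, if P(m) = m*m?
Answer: 1225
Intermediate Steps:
P(m) = m**2
Y(a) = -4/9 + a (Y(a) = a - (2/3)**2 = a - 1*4/9 = a - 4/9 = -4/9 + a)
b(j, W) = 0
(35 + b(Y(B(-4, 5)), -3))**2 = (35 + 0)**2 = 35**2 = 1225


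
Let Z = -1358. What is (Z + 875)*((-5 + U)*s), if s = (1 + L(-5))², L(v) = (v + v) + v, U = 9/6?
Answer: 331338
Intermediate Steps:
U = 3/2 (U = 9*(⅙) = 3/2 ≈ 1.5000)
L(v) = 3*v (L(v) = 2*v + v = 3*v)
s = 196 (s = (1 + 3*(-5))² = (1 - 15)² = (-14)² = 196)
(Z + 875)*((-5 + U)*s) = (-1358 + 875)*((-5 + 3/2)*196) = -(-3381)*196/2 = -483*(-686) = 331338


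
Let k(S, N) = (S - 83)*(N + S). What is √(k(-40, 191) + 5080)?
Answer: I*√13493 ≈ 116.16*I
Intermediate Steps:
k(S, N) = (-83 + S)*(N + S)
√(k(-40, 191) + 5080) = √(((-40)² - 83*191 - 83*(-40) + 191*(-40)) + 5080) = √((1600 - 15853 + 3320 - 7640) + 5080) = √(-18573 + 5080) = √(-13493) = I*√13493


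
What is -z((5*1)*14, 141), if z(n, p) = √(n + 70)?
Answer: -2*√35 ≈ -11.832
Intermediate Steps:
z(n, p) = √(70 + n)
-z((5*1)*14, 141) = -√(70 + (5*1)*14) = -√(70 + 5*14) = -√(70 + 70) = -√140 = -2*√35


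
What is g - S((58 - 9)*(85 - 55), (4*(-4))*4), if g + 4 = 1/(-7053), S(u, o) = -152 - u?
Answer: 11411753/7053 ≈ 1618.0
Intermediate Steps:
g = -28213/7053 (g = -4 + 1/(-7053) = -4 - 1/7053 = -28213/7053 ≈ -4.0001)
g - S((58 - 9)*(85 - 55), (4*(-4))*4) = -28213/7053 - (-152 - (58 - 9)*(85 - 55)) = -28213/7053 - (-152 - 49*30) = -28213/7053 - (-152 - 1*1470) = -28213/7053 - (-152 - 1470) = -28213/7053 - 1*(-1622) = -28213/7053 + 1622 = 11411753/7053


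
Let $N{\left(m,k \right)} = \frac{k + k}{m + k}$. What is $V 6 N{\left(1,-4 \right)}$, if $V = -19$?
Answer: $-304$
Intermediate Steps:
$N{\left(m,k \right)} = \frac{2 k}{k + m}$
$V 6 N{\left(1,-4 \right)} = \left(-19\right) 6 \cdot 2 \left(-4\right) \frac{1}{-4 + 1} = - 114 \cdot 2 \left(-4\right) \frac{1}{-3} = - 114 \cdot 2 \left(-4\right) \left(- \frac{1}{3}\right) = \left(-114\right) \frac{8}{3} = -304$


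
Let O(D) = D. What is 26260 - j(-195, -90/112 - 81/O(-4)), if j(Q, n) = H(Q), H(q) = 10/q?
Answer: 1024142/39 ≈ 26260.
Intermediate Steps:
j(Q, n) = 10/Q
26260 - j(-195, -90/112 - 81/O(-4)) = 26260 - 10/(-195) = 26260 - 10*(-1)/195 = 26260 - 1*(-2/39) = 26260 + 2/39 = 1024142/39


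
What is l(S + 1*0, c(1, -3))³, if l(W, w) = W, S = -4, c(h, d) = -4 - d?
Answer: -64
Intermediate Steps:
l(S + 1*0, c(1, -3))³ = (-4 + 1*0)³ = (-4 + 0)³ = (-4)³ = -64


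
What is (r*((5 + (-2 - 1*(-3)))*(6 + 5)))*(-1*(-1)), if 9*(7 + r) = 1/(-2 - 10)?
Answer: -8327/18 ≈ -462.61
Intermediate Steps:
r = -757/108 (r = -7 + 1/(9*(-2 - 10)) = -7 + (⅑)/(-12) = -7 + (⅑)*(-1/12) = -7 - 1/108 = -757/108 ≈ -7.0093)
(r*((5 + (-2 - 1*(-3)))*(6 + 5)))*(-1*(-1)) = (-757*(5 + (-2 - 1*(-3)))*(6 + 5)/108)*(-1*(-1)) = -757*(5 + (-2 + 3))*11/108*1 = -757*(5 + 1)*11/108*1 = -757*11/18*1 = -757/108*66*1 = -8327/18*1 = -8327/18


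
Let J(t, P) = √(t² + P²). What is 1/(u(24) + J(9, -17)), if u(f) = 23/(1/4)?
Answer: 46/4047 - √370/8094 ≈ 0.0089899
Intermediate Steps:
u(f) = 92 (u(f) = 23/(¼) = 23*4 = 92)
J(t, P) = √(P² + t²)
1/(u(24) + J(9, -17)) = 1/(92 + √((-17)² + 9²)) = 1/(92 + √(289 + 81)) = 1/(92 + √370)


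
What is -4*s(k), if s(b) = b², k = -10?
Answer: -400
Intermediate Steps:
-4*s(k) = -4*(-10)² = -4*100 = -400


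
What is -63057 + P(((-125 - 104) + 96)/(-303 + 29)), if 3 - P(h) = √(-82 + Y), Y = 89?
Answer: -63054 - √7 ≈ -63057.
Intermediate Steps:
P(h) = 3 - √7 (P(h) = 3 - √(-82 + 89) = 3 - √7)
-63057 + P(((-125 - 104) + 96)/(-303 + 29)) = -63057 + (3 - √7) = -63054 - √7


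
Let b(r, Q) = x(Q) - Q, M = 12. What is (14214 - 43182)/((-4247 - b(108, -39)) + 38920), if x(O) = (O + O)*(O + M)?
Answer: -3621/4066 ≈ -0.89056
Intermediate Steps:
x(O) = 2*O*(12 + O) (x(O) = (O + O)*(O + 12) = (2*O)*(12 + O) = 2*O*(12 + O))
b(r, Q) = -Q + 2*Q*(12 + Q) (b(r, Q) = 2*Q*(12 + Q) - Q = -Q + 2*Q*(12 + Q))
(14214 - 43182)/((-4247 - b(108, -39)) + 38920) = (14214 - 43182)/((-4247 - (-39)*(23 + 2*(-39))) + 38920) = -28968/((-4247 - (-39)*(23 - 78)) + 38920) = -28968/((-4247 - (-39)*(-55)) + 38920) = -28968/((-4247 - 1*2145) + 38920) = -28968/((-4247 - 2145) + 38920) = -28968/(-6392 + 38920) = -28968/32528 = -28968*1/32528 = -3621/4066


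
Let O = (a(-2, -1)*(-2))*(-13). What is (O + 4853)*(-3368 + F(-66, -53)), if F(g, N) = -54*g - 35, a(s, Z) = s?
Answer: 772961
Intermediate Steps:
F(g, N) = -35 - 54*g
O = -52 (O = -2*(-2)*(-13) = 4*(-13) = -52)
(O + 4853)*(-3368 + F(-66, -53)) = (-52 + 4853)*(-3368 + (-35 - 54*(-66))) = 4801*(-3368 + (-35 + 3564)) = 4801*(-3368 + 3529) = 4801*161 = 772961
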